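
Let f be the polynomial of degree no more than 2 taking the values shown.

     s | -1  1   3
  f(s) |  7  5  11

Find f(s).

f(s) = s^2 - s + 5

Using the Lagrange interpolation formula with nodes -1, 1, 3:
  L_0(s) = (s - 1)(s - 3) / 8
  L_1(s) = (s + 1)(s - 3) / -4
  L_2(s) = (s + 1)(s - 1) / 8
Then f(s) = 7·L_0(s) + 5·L_1(s) + 11·L_2(s).
Expanding and collecting terms gives f(s) = s^2 - s + 5.
Check: f(1) = 5. ✓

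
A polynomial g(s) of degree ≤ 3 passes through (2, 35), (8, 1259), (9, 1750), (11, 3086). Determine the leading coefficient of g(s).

2

Write g(s) = as^3 + bs^2 + cs + d. Substituting each data point gives a linear system:
  8a + 4b + 2c + d = 35
  512a + 64b + 8c + d = 1259
  729a + 81b + 9c + d = 1750
  1331a + 121b + 11c + d = 3086
Solving the system yields a = 2, b = 3, c = 6, d = -5.
So g(s) = 2s^3 + 3s^2 + 6s - 5.
The leading coefficient is 2.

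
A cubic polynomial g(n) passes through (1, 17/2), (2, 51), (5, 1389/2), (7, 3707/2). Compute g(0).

Write g(n) = an^3 + bn^2 + cn + d. Substituting each data point gives a linear system:
  a + b + c + d = 17/2
  8a + 4b + 2c + d = 51
  125a + 25b + 5c + d = 1389/2
  343a + 49b + 7c + d = 3707/2
Solving the system yields a = 5, b = 3, c = -3/2, d = 2.
So g(n) = 5n^3 + 3n^2 - (3/2)n + 2.
Then g(0) = 2.

2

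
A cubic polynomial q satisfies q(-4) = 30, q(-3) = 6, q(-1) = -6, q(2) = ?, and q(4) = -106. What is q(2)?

-24

The 4 known points determine the degree-3 polynomial uniquely.
Write q(u) = au^3 + bu^2 + cu + d. Substituting each data point gives a linear system:
  -64a + 16b - 4c + d = 30
  -27a + 9b - 3c + d = 6
  -a + b - c + d = -6
  64a + 16b + 4c + d = -106
Solving the system yields a = -1, b = -2, c = -1, d = -6.
So q(u) = -u³ - 2u² - u - 6.
Then q(2) = -24.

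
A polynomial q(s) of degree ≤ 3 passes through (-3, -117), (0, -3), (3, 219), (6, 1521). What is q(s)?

Write q(s) = as^3 + bs^2 + cs + d. Substituting each data point gives a linear system:
  -27a + 9b - 3c + d = -117
  d = -3
  27a + 9b + 3c + d = 219
  216a + 36b + 6c + d = 1521
Solving the system yields a = 6, b = 6, c = 2, d = -3.
So q(s) = 6s^3 + 6s^2 + 2s - 3.
Check: q(-3) = -117. ✓

q(s) = 6s^3 + 6s^2 + 2s - 3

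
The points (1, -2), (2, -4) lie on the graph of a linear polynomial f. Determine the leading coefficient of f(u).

-2

Write f(u) = au + b. Substituting each data point gives a linear system:
  a + b = -2
  2a + b = -4
Solving the system yields a = -2, b = 0.
So f(u) = -2u.
The leading coefficient is -2.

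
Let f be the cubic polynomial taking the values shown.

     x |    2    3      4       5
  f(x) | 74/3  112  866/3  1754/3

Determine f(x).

Using the Lagrange interpolation formula with nodes 2, 3, 4, 5:
  L_0(x) = (x - 3)(x - 4)(x - 5) / -6
  L_1(x) = (x - 2)(x - 4)(x - 5) / 2
  L_2(x) = (x - 2)(x - 3)(x - 5) / -2
  L_3(x) = (x - 2)(x - 3)(x - 4) / 6
Then f(x) = 74/3·L_0(x) + 112·L_1(x) + 866/3·L_2(x) + 1754/3·L_3(x).
Expanding and collecting terms gives f(x) = 5x^3 - (1/3)x^2 - 6x - 2.
Check: f(4) = 866/3. ✓

f(x) = 5x^3 - (1/3)x^2 - 6x - 2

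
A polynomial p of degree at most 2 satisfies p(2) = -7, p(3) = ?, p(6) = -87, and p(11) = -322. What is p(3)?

The 3 known points determine the degree-2 polynomial uniquely.
Write p(t) = at^2 + bt + c. Substituting each data point gives a linear system:
  4a + 2b + c = -7
  36a + 6b + c = -87
  121a + 11b + c = -322
Solving the system yields a = -3, b = 4, c = -3.
So p(t) = -3t² + 4t - 3.
Then p(3) = -18.

-18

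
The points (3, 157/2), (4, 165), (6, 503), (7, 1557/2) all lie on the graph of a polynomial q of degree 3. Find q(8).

1141

Using the Lagrange interpolation formula with nodes 3, 4, 6, 7:
  L_0(u) = (u - 4)(u - 6)(u - 7) / -12
  L_1(u) = (u - 3)(u - 6)(u - 7) / 6
  L_2(u) = (u - 3)(u - 4)(u - 7) / -6
  L_3(u) = (u - 3)(u - 4)(u - 6) / 12
Then q(u) = 157/2·L_0(u) + 165·L_1(u) + 503·L_2(u) + 1557/2·L_3(u).
Expanding and collecting terms gives q(u) = 2u³ + (3/2)u² + 2u + 5.
Evaluating at u = 8: q(8) = 1141.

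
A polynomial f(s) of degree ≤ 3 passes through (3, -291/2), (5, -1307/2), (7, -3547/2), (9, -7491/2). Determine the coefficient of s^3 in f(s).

Write f(s) = as^3 + bs^2 + cs + d. Substituting each data point gives a linear system:
  27a + 9b + 3c + d = -291/2
  125a + 25b + 5c + d = -1307/2
  343a + 49b + 7c + d = -3547/2
  729a + 81b + 9c + d = -7491/2
Solving the system yields a = -5, b = -3/2, c = 3, d = -6.
So f(s) = -5s^3 - (3/2)s^2 + 3s - 6.
The leading coefficient is -5.

-5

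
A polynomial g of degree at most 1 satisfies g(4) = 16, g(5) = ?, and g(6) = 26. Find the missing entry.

21

On equispaced nodes a degree-1 polynomial has vanishing second forward difference, so
  g(4) - 2·g(5) + g(6) = 0.
Substituting the known values and solving for g(5):
  -2·g(5) = -42
  g(5) = 21.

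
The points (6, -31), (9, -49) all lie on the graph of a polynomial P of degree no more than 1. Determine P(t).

P(t) = -6t + 5

Using the Lagrange interpolation formula with nodes 6, 9:
  L_0(t) = (t - 9) / -3
  L_1(t) = (t - 6) / 3
Then P(t) = -31·L_0(t) - 49·L_1(t).
Expanding and collecting terms gives P(t) = -6t + 5.
Check: P(9) = -49. ✓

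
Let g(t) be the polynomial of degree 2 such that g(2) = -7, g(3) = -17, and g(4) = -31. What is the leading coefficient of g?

-2

Write g(t) = at^2 + bt + c. Substituting each data point gives a linear system:
  4a + 2b + c = -7
  9a + 3b + c = -17
  16a + 4b + c = -31
Solving the system yields a = -2, b = 0, c = 1.
So g(t) = -2t^2 + 1.
The leading coefficient is -2.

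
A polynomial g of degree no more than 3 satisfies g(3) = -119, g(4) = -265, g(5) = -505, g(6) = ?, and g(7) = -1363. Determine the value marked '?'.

-863

On equispaced nodes a degree-3 polynomial has vanishing fourth forward difference, so
  g(3) - 4·g(4) + 6·g(5) - 4·g(6) + g(7) = 0.
Substituting the known values and solving for g(6):
  -4·g(6) = 3452
  g(6) = -863.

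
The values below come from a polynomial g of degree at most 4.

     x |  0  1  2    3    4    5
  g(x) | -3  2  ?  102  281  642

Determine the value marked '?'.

27

On equispaced nodes a degree-4 polynomial has vanishing fifth forward difference, so
  - g(0) + 5·g(1) - 10·g(2) + 10·g(3) - 5·g(4) + g(5) = 0.
Substituting the known values and solving for g(2):
  -10·g(2) = -270
  g(2) = 27.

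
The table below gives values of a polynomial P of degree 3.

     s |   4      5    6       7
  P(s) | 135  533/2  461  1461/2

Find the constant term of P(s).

-1

Write P(s) = as^3 + bs^2 + cs + d. Substituting each data point gives a linear system:
  64a + 16b + 4c + d = 135
  125a + 25b + 5c + d = 533/2
  216a + 36b + 6c + d = 461
  343a + 49b + 7c + d = 1461/2
Solving the system yields a = 2, b = 3/2, c = -4, d = -1.
So P(s) = 2s^3 + (3/2)s^2 - 4s - 1.
The constant term is -1.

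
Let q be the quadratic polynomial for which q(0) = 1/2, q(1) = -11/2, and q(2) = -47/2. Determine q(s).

q(s) = -6s^2 + 1/2

Write q(s) = as^2 + bs + c. Substituting each data point gives a linear system:
  c = 1/2
  a + b + c = -11/2
  4a + 2b + c = -47/2
Solving the system yields a = -6, b = 0, c = 1/2.
So q(s) = -6s^2 + 1/2.
Check: q(0) = 1/2. ✓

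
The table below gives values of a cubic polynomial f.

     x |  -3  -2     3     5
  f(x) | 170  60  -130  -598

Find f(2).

-40

Write f(x) = ax^3 + bx^2 + cx + d. Substituting each data point gives a linear system:
  -27a + 9b - 3c + d = 170
  -8a + 4b - 2c + d = 60
  27a + 9b + 3c + d = -130
  125a + 25b + 5c + d = -598
Solving the system yields a = -5, b = 2, c = -5, d = 2.
So f(x) = -5x^3 + 2x^2 - 5x + 2.
Then f(2) = -40.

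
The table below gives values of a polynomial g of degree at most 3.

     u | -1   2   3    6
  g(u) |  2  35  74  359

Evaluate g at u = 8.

Write g(u) = au^3 + bu^2 + cu + d. Substituting each data point gives a linear system:
  -a + b - c + d = 2
  8a + 4b + 2c + d = 35
  27a + 9b + 3c + d = 74
  216a + 36b + 6c + d = 359
Solving the system yields a = 1, b = 3, c = 5, d = 5.
So g(u) = u^3 + 3u^2 + 5u + 5.
Then g(8) = 749.

749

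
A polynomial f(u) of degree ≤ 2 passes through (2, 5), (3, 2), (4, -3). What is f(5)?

-10

Write f(u) = au^2 + bu + c. Substituting each data point gives a linear system:
  4a + 2b + c = 5
  9a + 3b + c = 2
  16a + 4b + c = -3
Solving the system yields a = -1, b = 2, c = 5.
So f(u) = -u^2 + 2u + 5.
Then f(5) = -10.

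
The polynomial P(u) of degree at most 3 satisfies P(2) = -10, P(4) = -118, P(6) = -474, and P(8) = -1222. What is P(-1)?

2

Using the Lagrange interpolation formula with nodes 2, 4, 6, 8:
  L_0(u) = (u - 4)(u - 6)(u - 8) / -48
  L_1(u) = (u - 2)(u - 6)(u - 8) / 16
  L_2(u) = (u - 2)(u - 4)(u - 8) / -16
  L_3(u) = (u - 2)(u - 4)(u - 6) / 48
Then P(u) = -10·L_0(u) - 118·L_1(u) - 474·L_2(u) - 1222·L_3(u).
Expanding and collecting terms gives P(u) = -3u^3 + 5u^2 - 6.
Evaluating at u = -1: P(-1) = 2.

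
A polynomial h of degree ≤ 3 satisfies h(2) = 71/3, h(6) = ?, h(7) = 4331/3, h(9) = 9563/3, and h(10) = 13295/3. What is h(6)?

The 4 known points determine the degree-3 polynomial uniquely.
Write h(n) = an^3 + bn^2 + cn + d. Substituting each data point gives a linear system:
  8a + 4b + 2c + d = 71/3
  343a + 49b + 7c + d = 4331/3
  729a + 81b + 9c + d = 9563/3
  1000a + 100b + 10c + d = 13295/3
Solving the system yields a = 5, b = -6, c = 3, d = 5/3.
So h(n) = 5n^3 - 6n^2 + 3n + 5/3.
Then h(6) = 2651/3.

2651/3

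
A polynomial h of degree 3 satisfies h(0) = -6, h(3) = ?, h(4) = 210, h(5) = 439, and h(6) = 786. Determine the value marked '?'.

75

The 4 known points determine the degree-3 polynomial uniquely.
Write h(s) = as^3 + bs^2 + cs + d. Substituting each data point gives a linear system:
  d = -6
  64a + 16b + 4c + d = 210
  125a + 25b + 5c + d = 439
  216a + 36b + 6c + d = 786
Solving the system yields a = 4, b = -1, c = -6, d = -6.
So h(s) = 4s^3 - s^2 - 6s - 6.
Then h(3) = 75.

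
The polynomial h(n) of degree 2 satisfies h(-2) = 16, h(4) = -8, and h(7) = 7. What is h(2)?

-8

Write h(n) = an^2 + bn + c. Substituting each data point gives a linear system:
  4a - 2b + c = 16
  16a + 4b + c = -8
  49a + 7b + c = 7
Solving the system yields a = 1, b = -6, c = 0.
So h(n) = n^2 - 6n.
Then h(2) = -8.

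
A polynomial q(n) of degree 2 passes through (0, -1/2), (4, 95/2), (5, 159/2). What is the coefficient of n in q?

Write q(n) = an^2 + bn + c. Substituting each data point gives a linear system:
  c = -1/2
  16a + 4b + c = 95/2
  25a + 5b + c = 159/2
Solving the system yields a = 4, b = -4, c = -1/2.
So q(n) = 4n² - 4n - 1/2.
The coefficient of n is -4.

-4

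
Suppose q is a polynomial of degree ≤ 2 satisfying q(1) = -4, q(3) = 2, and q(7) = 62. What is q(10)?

Write q(n) = an^2 + bn + c. Substituting each data point gives a linear system:
  a + b + c = -4
  9a + 3b + c = 2
  49a + 7b + c = 62
Solving the system yields a = 2, b = -5, c = -1.
So q(n) = 2n² - 5n - 1.
Then q(10) = 149.

149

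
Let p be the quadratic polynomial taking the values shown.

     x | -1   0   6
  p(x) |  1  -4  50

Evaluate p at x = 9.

Using the Lagrange interpolation formula with nodes -1, 0, 6:
  L_0(x) = x(x - 6) / 7
  L_1(x) = (x + 1)(x - 6) / -6
  L_2(x) = (x + 1)x / 42
Then p(x) = 1·L_0(x) - 4·L_1(x) + 50·L_2(x).
Expanding and collecting terms gives p(x) = 2x^2 - 3x - 4.
Evaluating at x = 9: p(9) = 131.

131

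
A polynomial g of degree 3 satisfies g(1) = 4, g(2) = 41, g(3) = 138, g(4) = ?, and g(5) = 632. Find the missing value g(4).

On equispaced nodes a degree-3 polynomial has vanishing fourth forward difference, so
  g(1) - 4·g(2) + 6·g(3) - 4·g(4) + g(5) = 0.
Substituting the known values and solving for g(4):
  -4·g(4) = -1300
  g(4) = 325.

325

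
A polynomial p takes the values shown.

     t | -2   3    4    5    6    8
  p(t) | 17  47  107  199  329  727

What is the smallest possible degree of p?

Divided differences on the nodes -2, 3, 4, 5, 6, 8:
  order 0: 17  47  107  199  329  727
  order 1: 6  60  92  130  199
  order 2: 9  16  19  23
  order 3: 1  1  1
  order 4: 0  0
  order 5: 0
The order-3 divided differences are all 1 (nonzero) and every higher order vanishes, so the data lies on a polynomial of degree exactly 3.

3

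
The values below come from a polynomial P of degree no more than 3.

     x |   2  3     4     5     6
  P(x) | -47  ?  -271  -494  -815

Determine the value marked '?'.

The 4 known points determine the degree-3 polynomial uniquely.
Write P(x) = ax^3 + bx^2 + cx + d. Substituting each data point gives a linear system:
  8a + 4b + 2c + d = -47
  64a + 16b + 4c + d = -271
  125a + 25b + 5c + d = -494
  216a + 36b + 6c + d = -815
Solving the system yields a = -3, b = -4, c = -4, d = 1.
So P(x) = -3x^3 - 4x^2 - 4x + 1.
Then P(3) = -128.

-128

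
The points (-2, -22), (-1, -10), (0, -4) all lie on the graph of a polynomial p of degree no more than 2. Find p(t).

Using the Lagrange interpolation formula with nodes -2, -1, 0:
  L_0(t) = (t + 1)t / 2
  L_1(t) = (t + 2)t / -1
  L_2(t) = (t + 2)(t + 1) / 2
Then p(t) = -22·L_0(t) - 10·L_1(t) - 4·L_2(t).
Expanding and collecting terms gives p(t) = -3t^2 + 3t - 4.
Check: p(0) = -4. ✓

p(t) = -3t^2 + 3t - 4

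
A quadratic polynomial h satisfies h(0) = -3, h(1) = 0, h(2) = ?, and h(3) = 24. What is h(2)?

On equispaced nodes a degree-2 polynomial has vanishing third forward difference, so
  - h(0) + 3·h(1) - 3·h(2) + h(3) = 0.
Substituting the known values and solving for h(2):
  -3·h(2) = -27
  h(2) = 9.

9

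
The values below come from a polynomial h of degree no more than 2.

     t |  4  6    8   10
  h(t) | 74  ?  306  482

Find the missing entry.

On equispaced nodes a degree-2 polynomial has vanishing third forward difference, so
  - h(4) + 3·h(6) - 3·h(8) + h(10) = 0.
Substituting the known values and solving for h(6):
  3·h(6) = 510
  h(6) = 170.

170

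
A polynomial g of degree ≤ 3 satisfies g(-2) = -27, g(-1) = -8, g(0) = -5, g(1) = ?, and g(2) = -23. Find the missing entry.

-12

The 4 known points determine the degree-3 polynomial uniquely.
Write g(s) = as^3 + bs^2 + cs + d. Substituting each data point gives a linear system:
  -8a + 4b - 2c + d = -27
  -a + b - c + d = -8
  d = -5
  8a + 4b + 2c + d = -23
Solving the system yields a = 1, b = -5, c = -3, d = -5.
So g(s) = s^3 - 5s^2 - 3s - 5.
Then g(1) = -12.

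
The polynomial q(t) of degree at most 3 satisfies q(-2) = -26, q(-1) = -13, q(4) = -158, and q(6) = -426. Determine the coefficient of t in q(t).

2

Write q(t) = at^3 + bt^2 + ct + d. Substituting each data point gives a linear system:
  -8a + 4b - 2c + d = -26
  -a + b - c + d = -13
  64a + 16b + 4c + d = -158
  216a + 36b + 6c + d = -426
Solving the system yields a = -1, b = -6, c = 2, d = -6.
So q(t) = -t^3 - 6t^2 + 2t - 6.
The coefficient of t is 2.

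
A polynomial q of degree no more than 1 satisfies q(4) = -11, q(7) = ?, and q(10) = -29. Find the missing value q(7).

-20

On equispaced nodes a degree-1 polynomial has vanishing second forward difference, so
  q(4) - 2·q(7) + q(10) = 0.
Substituting the known values and solving for q(7):
  -2·q(7) = 40
  q(7) = -20.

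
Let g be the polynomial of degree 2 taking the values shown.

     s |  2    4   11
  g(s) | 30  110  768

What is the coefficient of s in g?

4

Write g(s) = as^2 + bs + c. Substituting each data point gives a linear system:
  4a + 2b + c = 30
  16a + 4b + c = 110
  121a + 11b + c = 768
Solving the system yields a = 6, b = 4, c = -2.
So g(s) = 6s^2 + 4s - 2.
The coefficient of s is 4.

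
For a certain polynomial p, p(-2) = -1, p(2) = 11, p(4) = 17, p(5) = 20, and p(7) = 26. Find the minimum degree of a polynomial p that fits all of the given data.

1

Divided differences on the nodes -2, 2, 4, 5, 7:
  order 0: -1  11  17  20  26
  order 1: 3  3  3  3
  order 2: 0  0  0
  order 3: 0  0
  order 4: 0
The order-1 divided differences are all 3 (nonzero) and every higher order vanishes, so the data lies on a polynomial of degree exactly 1.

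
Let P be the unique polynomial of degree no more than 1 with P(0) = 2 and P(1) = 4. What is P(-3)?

-4

Write P(n) = an + b. Substituting each data point gives a linear system:
  b = 2
  a + b = 4
Solving the system yields a = 2, b = 2.
So P(n) = 2n + 2.
Then P(-3) = -4.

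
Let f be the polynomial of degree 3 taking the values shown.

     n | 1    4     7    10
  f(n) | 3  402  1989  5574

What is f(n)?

Using the Lagrange interpolation formula with nodes 1, 4, 7, 10:
  L_0(n) = (n - 4)(n - 7)(n - 10) / -162
  L_1(n) = (n - 1)(n - 7)(n - 10) / 54
  L_2(n) = (n - 1)(n - 4)(n - 10) / -54
  L_3(n) = (n - 1)(n - 4)(n - 7) / 162
Then f(n) = 3·L_0(n) + 402·L_1(n) + 1989·L_2(n) + 5574·L_3(n).
Expanding and collecting terms gives f(n) = 5n^3 + 6n^2 - 2n - 6.
Check: f(1) = 3. ✓

f(n) = 5n^3 + 6n^2 - 2n - 6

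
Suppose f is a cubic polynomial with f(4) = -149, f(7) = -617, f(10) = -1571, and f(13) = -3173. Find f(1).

Write f(t) = at^3 + bt^2 + ct + d. Substituting each data point gives a linear system:
  64a + 16b + 4c + d = -149
  343a + 49b + 7c + d = -617
  1000a + 100b + 10c + d = -1571
  2197a + 169b + 13c + d = -3173
Solving the system yields a = -1, b = -6, c = 3, d = -1.
So f(t) = -t^3 - 6t^2 + 3t - 1.
Then f(1) = -5.

-5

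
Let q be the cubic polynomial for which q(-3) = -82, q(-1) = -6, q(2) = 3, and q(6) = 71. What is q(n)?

Write q(n) = an^3 + bn^2 + cn + d. Substituting each data point gives a linear system:
  -27a + 9b - 3c + d = -82
  -a + b - c + d = -6
  8a + 4b + 2c + d = 3
  216a + 36b + 6c + d = 71
Solving the system yields a = 1, b = -5, c = 5, d = 5.
So q(n) = n³ - 5n² + 5n + 5.
Check: q(-3) = -82. ✓

q(n) = n^3 - 5n^2 + 5n + 5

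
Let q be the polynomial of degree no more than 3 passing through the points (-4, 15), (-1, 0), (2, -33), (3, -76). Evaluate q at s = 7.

Using the Lagrange interpolation formula with nodes -4, -1, 2, 3:
  L_0(s) = (s + 1)(s - 2)(s - 3) / -126
  L_1(s) = (s + 4)(s - 2)(s - 3) / 36
  L_2(s) = (s + 4)(s + 1)(s - 3) / -18
  L_3(s) = (s + 4)(s + 1)(s - 2) / 28
Then q(s) = 15·L_0(s) + 0·L_1(s) - 33·L_2(s) - 76·L_3(s).
Expanding and collecting terms gives q(s) = -s^3 - 4s^2 - 4s - 1.
Evaluating at s = 7: q(7) = -568.

-568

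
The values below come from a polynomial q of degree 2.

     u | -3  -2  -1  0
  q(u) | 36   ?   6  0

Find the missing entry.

The 3 known points determine the degree-2 polynomial uniquely.
Write q(u) = au^2 + bu + c. Substituting each data point gives a linear system:
  9a - 3b + c = 36
  a - b + c = 6
  c = 0
Solving the system yields a = 3, b = -3, c = 0.
So q(u) = 3u^2 - 3u.
Then q(-2) = 18.

18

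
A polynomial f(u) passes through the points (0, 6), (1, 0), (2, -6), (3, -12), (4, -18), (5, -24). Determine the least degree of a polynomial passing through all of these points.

Forward differences of the values at u = 0, 1, 2, 3, 4, 5:
  f  : 6  0  -6  -12  -18  -24
  Δ  : -6  -6  -6  -6  -6
  Δ^2: 0  0  0  0
  Δ^3: 0  0  0
  Δ^4: 0  0
  Δ^5: 0
The first differences are constant (-6) and nonzero, while all higher differences vanish, so the minimal degree is 1.

1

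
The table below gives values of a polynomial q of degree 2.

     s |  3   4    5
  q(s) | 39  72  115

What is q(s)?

q(s) = 5s^2 - 2s

Write q(s) = as^2 + bs + c. Substituting each data point gives a linear system:
  9a + 3b + c = 39
  16a + 4b + c = 72
  25a + 5b + c = 115
Solving the system yields a = 5, b = -2, c = 0.
So q(s) = 5s^2 - 2s.
Check: q(5) = 115. ✓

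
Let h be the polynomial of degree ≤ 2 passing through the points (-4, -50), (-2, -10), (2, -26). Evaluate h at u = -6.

-122

Using the Lagrange interpolation formula with nodes -4, -2, 2:
  L_0(u) = (u + 2)(u - 2) / 12
  L_1(u) = (u + 4)(u - 2) / -8
  L_2(u) = (u + 4)(u + 2) / 24
Then h(u) = -50·L_0(u) - 10·L_1(u) - 26·L_2(u).
Expanding and collecting terms gives h(u) = -4u^2 - 4u - 2.
Evaluating at u = -6: h(-6) = -122.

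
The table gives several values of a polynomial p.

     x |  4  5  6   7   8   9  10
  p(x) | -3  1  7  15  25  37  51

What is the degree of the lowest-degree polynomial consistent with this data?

Forward differences of the values at x = 4, 5, 6, 7, 8, 9, 10:
  p  : -3  1  7  15  25  37  51
  Δ  : 4  6  8  10  12  14
  Δ^2: 2  2  2  2  2
  Δ^3: 0  0  0  0
  Δ^4: 0  0  0
  Δ^5: 0  0
  Δ^6: 0
The second differences are constant (2) and nonzero, while all higher differences vanish, so the minimal degree is 2.

2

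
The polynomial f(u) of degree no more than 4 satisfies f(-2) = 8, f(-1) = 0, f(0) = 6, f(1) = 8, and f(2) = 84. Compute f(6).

6048

Write f(u) = au^4 + bu^3 + cu^2 + du + e. Substituting each data point gives a linear system:
  16a - 8b + 4c - 2d + e = 8
  a - b + c - d + e = 0
  e = 6
  a + b + c + d + e = 8
  16a + 8b + 4c + 2d + e = 84
Solving the system yields a = 4, b = 5, c = -6, d = -1, e = 6.
So f(u) = 4u^4 + 5u^3 - 6u^2 - u + 6.
Then f(6) = 6048.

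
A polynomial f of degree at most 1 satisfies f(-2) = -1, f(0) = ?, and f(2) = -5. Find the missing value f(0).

-3

On equispaced nodes a degree-1 polynomial has vanishing second forward difference, so
  f(-2) - 2·f(0) + f(2) = 0.
Substituting the known values and solving for f(0):
  -2·f(0) = 6
  f(0) = -3.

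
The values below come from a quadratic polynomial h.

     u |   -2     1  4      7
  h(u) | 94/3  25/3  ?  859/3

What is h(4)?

The 3 known points determine the degree-2 polynomial uniquely.
Write h(u) = au^2 + bu + c. Substituting each data point gives a linear system:
  4a - 2b + c = 94/3
  a + b + c = 25/3
  49a + 7b + c = 859/3
Solving the system yields a = 6, b = -5/3, c = 4.
So h(u) = 6u² - (5/3)u + 4.
Then h(4) = 280/3.

280/3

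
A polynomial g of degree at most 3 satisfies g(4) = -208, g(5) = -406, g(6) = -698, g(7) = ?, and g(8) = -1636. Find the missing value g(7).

On equispaced nodes a degree-3 polynomial has vanishing fourth forward difference, so
  g(4) - 4·g(5) + 6·g(6) - 4·g(7) + g(8) = 0.
Substituting the known values and solving for g(7):
  -4·g(7) = 4408
  g(7) = -1102.

-1102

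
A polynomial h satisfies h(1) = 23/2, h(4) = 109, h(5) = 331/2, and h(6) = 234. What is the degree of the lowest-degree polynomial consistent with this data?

Divided differences on the nodes 1, 4, 5, 6:
  order 0: 23/2  109  331/2  234
  order 1: 65/2  113/2  137/2
  order 2: 6  6
  order 3: 0
The order-2 divided differences are all 6 (nonzero) and every higher order vanishes, so the data lies on a polynomial of degree exactly 2.

2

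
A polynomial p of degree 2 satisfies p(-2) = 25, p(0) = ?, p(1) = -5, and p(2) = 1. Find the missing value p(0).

-3

The 3 known points determine the degree-2 polynomial uniquely.
Write p(u) = au^2 + bu + c. Substituting each data point gives a linear system:
  4a - 2b + c = 25
  a + b + c = -5
  4a + 2b + c = 1
Solving the system yields a = 4, b = -6, c = -3.
So p(u) = 4u^2 - 6u - 3.
Then p(0) = -3.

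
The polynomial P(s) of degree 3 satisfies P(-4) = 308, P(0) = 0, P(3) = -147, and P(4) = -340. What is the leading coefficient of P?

-5

Write P(s) = as^3 + bs^2 + cs + d. Substituting each data point gives a linear system:
  -64a + 16b - 4c + d = 308
  d = 0
  27a + 9b + 3c + d = -147
  64a + 16b + 4c + d = -340
Solving the system yields a = -5, b = -1, c = -1, d = 0.
So P(s) = -5s^3 - s^2 - s.
The leading coefficient is -5.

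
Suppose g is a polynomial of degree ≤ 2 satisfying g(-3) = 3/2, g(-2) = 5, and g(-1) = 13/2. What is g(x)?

Using the Lagrange interpolation formula with nodes -3, -2, -1:
  L_0(x) = (x + 2)(x + 1) / 2
  L_1(x) = (x + 3)(x + 1) / -1
  L_2(x) = (x + 3)(x + 2) / 2
Then g(x) = 3/2·L_0(x) + 5·L_1(x) + 13/2·L_2(x).
Expanding and collecting terms gives g(x) = -x^2 - (3/2)x + 6.
Check: g(-1) = 13/2. ✓

g(x) = -x^2 - (3/2)x + 6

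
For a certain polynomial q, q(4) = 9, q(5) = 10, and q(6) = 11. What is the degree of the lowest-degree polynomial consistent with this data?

Forward differences of the values at n = 4, 5, 6:
  q  : 9  10  11
  Δ  : 1  1
  Δ^2: 0
The first differences are constant (1) and nonzero, while all higher differences vanish, so the minimal degree is 1.

1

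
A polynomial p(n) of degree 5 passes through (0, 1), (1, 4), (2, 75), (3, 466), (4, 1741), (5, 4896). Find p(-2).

31

Using the Lagrange interpolation formula with nodes 0, 1, 2, 3, 4, 5:
  L_0(n) = (n - 1)(n - 2)(n - 3)(n - 4)(n - 5) / -120
  L_1(n) = n(n - 2)(n - 3)(n - 4)(n - 5) / 24
  L_2(n) = n(n - 1)(n - 3)(n - 4)(n - 5) / -12
  L_3(n) = n(n - 1)(n - 2)(n - 4)(n - 5) / 12
  L_4(n) = n(n - 1)(n - 2)(n - 3)(n - 5) / -24
  L_5(n) = n(n - 1)(n - 2)(n - 3)(n - 4) / 120
Then p(n) = 1·L_0(n) + 4·L_1(n) + 75·L_2(n) + 466·L_3(n) + 1741·L_4(n) + 4896·L_5(n).
Expanding and collecting terms gives p(n) = n⁵ + 3n⁴ - n³ + n² - n + 1.
Evaluating at n = -2: p(-2) = 31.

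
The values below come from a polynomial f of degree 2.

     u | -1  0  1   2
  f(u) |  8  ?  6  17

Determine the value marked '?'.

On equispaced nodes a degree-2 polynomial has vanishing third forward difference, so
  - f(-1) + 3·f(0) - 3·f(1) + f(2) = 0.
Substituting the known values and solving for f(0):
  3·f(0) = 9
  f(0) = 3.

3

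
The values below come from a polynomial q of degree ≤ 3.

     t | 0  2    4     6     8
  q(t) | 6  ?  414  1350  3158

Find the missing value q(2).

62

The 4 known points determine the degree-3 polynomial uniquely.
Write q(t) = at^3 + bt^2 + ct + d. Substituting each data point gives a linear system:
  d = 6
  64a + 16b + 4c + d = 414
  216a + 36b + 6c + d = 1350
  512a + 64b + 8c + d = 3158
Solving the system yields a = 6, b = 1, c = 2, d = 6.
So q(t) = 6t³ + t² + 2t + 6.
Then q(2) = 62.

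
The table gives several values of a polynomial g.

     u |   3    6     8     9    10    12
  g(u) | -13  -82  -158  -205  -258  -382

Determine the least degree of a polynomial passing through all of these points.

Divided differences on the nodes 3, 6, 8, 9, 10, 12:
  order 0: -13  -82  -158  -205  -258  -382
  order 1: -23  -38  -47  -53  -62
  order 2: -3  -3  -3  -3
  order 3: 0  0  0
  order 4: 0  0
  order 5: 0
The order-2 divided differences are all -3 (nonzero) and every higher order vanishes, so the data lies on a polynomial of degree exactly 2.

2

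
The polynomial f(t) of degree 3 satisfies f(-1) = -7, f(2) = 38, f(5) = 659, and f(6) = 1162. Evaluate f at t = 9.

4063

Using the Lagrange interpolation formula with nodes -1, 2, 5, 6:
  L_0(t) = (t - 2)(t - 5)(t - 6) / -126
  L_1(t) = (t + 1)(t - 5)(t - 6) / 36
  L_2(t) = (t + 1)(t - 2)(t - 6) / -18
  L_3(t) = (t + 1)(t - 2)(t - 5) / 28
Then f(t) = -7·L_0(t) + 38·L_1(t) + 659·L_2(t) + 1162·L_3(t).
Expanding and collecting terms gives f(t) = 6t³ - 4t² + t + 4.
Evaluating at t = 9: f(9) = 4063.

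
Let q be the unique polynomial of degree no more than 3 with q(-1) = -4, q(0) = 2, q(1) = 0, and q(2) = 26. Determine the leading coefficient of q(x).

Write q(x) = ax^3 + bx^2 + cx + d. Substituting each data point gives a linear system:
  -a + b - c + d = -4
  d = 2
  a + b + c + d = 0
  8a + 4b + 2c + d = 26
Solving the system yields a = 6, b = -4, c = -4, d = 2.
So q(x) = 6x³ - 4x² - 4x + 2.
The leading coefficient is 6.

6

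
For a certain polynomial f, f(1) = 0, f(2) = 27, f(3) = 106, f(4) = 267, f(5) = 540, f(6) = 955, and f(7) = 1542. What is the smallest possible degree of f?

Forward differences of the values at s = 1, 2, 3, 4, 5, 6, 7:
  f  : 0  27  106  267  540  955  1542
  Δ  : 27  79  161  273  415  587
  Δ^2: 52  82  112  142  172
  Δ^3: 30  30  30  30
  Δ^4: 0  0  0
  Δ^5: 0  0
  Δ^6: 0
The third differences are constant (30) and nonzero, while all higher differences vanish, so the minimal degree is 3.

3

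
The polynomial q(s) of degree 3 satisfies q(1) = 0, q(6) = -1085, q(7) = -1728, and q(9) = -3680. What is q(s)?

Write q(s) = as^3 + bs^2 + cs + d. Substituting each data point gives a linear system:
  a + b + c + d = 0
  216a + 36b + 6c + d = -1085
  343a + 49b + 7c + d = -1728
  729a + 81b + 9c + d = -3680
Solving the system yields a = -5, b = -1, c = 5, d = 1.
So q(s) = -5s^3 - s^2 + 5s + 1.
Check: q(7) = -1728. ✓

q(s) = -5s^3 - s^2 + 5s + 1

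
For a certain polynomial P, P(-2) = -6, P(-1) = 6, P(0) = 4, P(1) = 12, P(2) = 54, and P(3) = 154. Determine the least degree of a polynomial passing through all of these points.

3

Forward differences of the values at n = -2, -1, 0, 1, 2, 3:
  P  : -6  6  4  12  54  154
  Δ  : 12  -2  8  42  100
  Δ^2: -14  10  34  58
  Δ^3: 24  24  24
  Δ^4: 0  0
  Δ^5: 0
The third differences are constant (24) and nonzero, while all higher differences vanish, so the minimal degree is 3.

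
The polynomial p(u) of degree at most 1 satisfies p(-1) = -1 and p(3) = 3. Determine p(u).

Write p(u) = au + b. Substituting each data point gives a linear system:
  -a + b = -1
  3a + b = 3
Solving the system yields a = 1, b = 0.
So p(u) = u.
Check: p(3) = 3. ✓

p(u) = u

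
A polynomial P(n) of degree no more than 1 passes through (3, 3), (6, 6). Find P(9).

9

Using the Lagrange interpolation formula with nodes 3, 6:
  L_0(n) = (n - 6) / -3
  L_1(n) = (n - 3) / 3
Then P(n) = 3·L_0(n) + 6·L_1(n).
Expanding and collecting terms gives P(n) = n.
Evaluating at n = 9: P(9) = 9.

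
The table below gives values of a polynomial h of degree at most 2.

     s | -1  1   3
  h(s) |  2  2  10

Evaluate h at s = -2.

5

Using the Lagrange interpolation formula with nodes -1, 1, 3:
  L_0(s) = (s - 1)(s - 3) / 8
  L_1(s) = (s + 1)(s - 3) / -4
  L_2(s) = (s + 1)(s - 1) / 8
Then h(s) = 2·L_0(s) + 2·L_1(s) + 10·L_2(s).
Expanding and collecting terms gives h(s) = s² + 1.
Evaluating at s = -2: h(-2) = 5.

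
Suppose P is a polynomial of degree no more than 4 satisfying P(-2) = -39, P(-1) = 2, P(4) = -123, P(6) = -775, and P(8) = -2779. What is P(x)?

P(x) = -x^4 + 3x^3 - 3x^2 - 4x + 5

Write P(x) = ax^4 + bx^3 + cx^2 + dx + e. Substituting each data point gives a linear system:
  16a - 8b + 4c - 2d + e = -39
  a - b + c - d + e = 2
  256a + 64b + 16c + 4d + e = -123
  1296a + 216b + 36c + 6d + e = -775
  4096a + 512b + 64c + 8d + e = -2779
Solving the system yields a = -1, b = 3, c = -3, d = -4, e = 5.
So P(x) = -x^4 + 3x^3 - 3x^2 - 4x + 5.
Check: P(4) = -123. ✓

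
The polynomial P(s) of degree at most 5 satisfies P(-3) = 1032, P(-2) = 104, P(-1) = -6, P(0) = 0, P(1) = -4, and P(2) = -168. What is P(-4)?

Using the Lagrange interpolation formula with nodes -3, -2, -1, 0, 1, 2:
  L_0(s) = (s + 2)(s + 1)s(s - 1)(s - 2) / -120
  L_1(s) = (s + 3)(s + 1)s(s - 1)(s - 2) / 24
  L_2(s) = (s + 3)(s + 2)s(s - 1)(s - 2) / -12
  L_3(s) = (s + 3)(s + 2)(s + 1)(s - 1)(s - 2) / 12
  L_4(s) = (s + 3)(s + 2)(s + 1)s(s - 2) / -24
  L_5(s) = (s + 3)(s + 2)(s + 1)s(s - 1) / 120
Then P(s) = 1032·L_0(s) + 104·L_1(s) - 6·L_2(s) + 0·L_3(s) - 4·L_4(s) - 168·L_5(s).
Expanding and collecting terms gives P(s) = -5s^5 - s^4 + 2s^3 - 4s^2 + 4s.
Evaluating at s = -4: P(-4) = 4656.

4656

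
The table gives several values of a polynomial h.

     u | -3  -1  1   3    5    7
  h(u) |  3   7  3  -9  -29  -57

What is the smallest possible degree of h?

Forward differences of the values at u = -3, -1, 1, 3, 5, 7:
  h  : 3  7  3  -9  -29  -57
  Δ  : 4  -4  -12  -20  -28
  Δ^2: -8  -8  -8  -8
  Δ^3: 0  0  0
  Δ^4: 0  0
  Δ^5: 0
The second differences are constant (-8) and nonzero, while all higher differences vanish, so the minimal degree is 2.

2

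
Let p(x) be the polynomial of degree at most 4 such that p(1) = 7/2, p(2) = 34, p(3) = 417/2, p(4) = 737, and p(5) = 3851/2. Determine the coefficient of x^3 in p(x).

Write p(x) = ax^4 + bx^3 + cx^2 + dx + e. Substituting each data point gives a linear system:
  a + b + c + d + e = 7/2
  16a + 8b + 4c + 2d + e = 34
  81a + 27b + 9c + 3d + e = 417/2
  256a + 64b + 16c + 4d + e = 737
  625a + 125b + 25c + 5d + e = 3851/2
Solving the system yields a = 4, b = -5, c = 2, d = -1/2, e = 3.
So p(x) = 4x^4 - 5x^3 + 2x^2 - (1/2)x + 3.
The coefficient of x^3 is -5.

-5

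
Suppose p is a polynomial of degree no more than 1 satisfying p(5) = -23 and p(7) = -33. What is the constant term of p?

Write p(t) = at + b. Substituting each data point gives a linear system:
  5a + b = -23
  7a + b = -33
Solving the system yields a = -5, b = 2.
So p(t) = -5t + 2.
The constant term is 2.

2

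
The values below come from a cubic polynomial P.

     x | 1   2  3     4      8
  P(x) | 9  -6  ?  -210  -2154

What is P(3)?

The 4 known points determine the degree-3 polynomial uniquely.
Write P(x) = ax^3 + bx^2 + cx + d. Substituting each data point gives a linear system:
  a + b + c + d = 9
  8a + 4b + 2c + d = -6
  64a + 16b + 4c + d = -210
  512a + 64b + 8c + d = -2154
Solving the system yields a = -5, b = 6, c = 2, d = 6.
So P(x) = -5x^3 + 6x^2 + 2x + 6.
Then P(3) = -69.

-69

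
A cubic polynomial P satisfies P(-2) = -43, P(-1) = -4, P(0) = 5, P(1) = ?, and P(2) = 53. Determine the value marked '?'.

On equispaced nodes a degree-3 polynomial has vanishing fourth forward difference, so
  P(-2) - 4·P(-1) + 6·P(0) - 4·P(1) + P(2) = 0.
Substituting the known values and solving for P(1):
  -4·P(1) = -56
  P(1) = 14.

14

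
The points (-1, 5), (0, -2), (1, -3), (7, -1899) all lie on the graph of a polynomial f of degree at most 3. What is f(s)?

f(s) = -6s^3 + 3s^2 + 2s - 2

Write f(s) = as^3 + bs^2 + cs + d. Substituting each data point gives a linear system:
  -a + b - c + d = 5
  d = -2
  a + b + c + d = -3
  343a + 49b + 7c + d = -1899
Solving the system yields a = -6, b = 3, c = 2, d = -2.
So f(s) = -6s³ + 3s² + 2s - 2.
Check: f(-1) = 5. ✓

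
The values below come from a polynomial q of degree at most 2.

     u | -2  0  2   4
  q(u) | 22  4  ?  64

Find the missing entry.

The 3 known points determine the degree-2 polynomial uniquely.
Write q(u) = au^2 + bu + c. Substituting each data point gives a linear system:
  4a - 2b + c = 22
  c = 4
  16a + 4b + c = 64
Solving the system yields a = 4, b = -1, c = 4.
So q(u) = 4u² - u + 4.
Then q(2) = 18.

18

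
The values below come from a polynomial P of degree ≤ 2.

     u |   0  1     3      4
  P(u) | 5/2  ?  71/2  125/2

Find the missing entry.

11/2

The 3 known points determine the degree-2 polynomial uniquely.
Write P(u) = au^2 + bu + c. Substituting each data point gives a linear system:
  c = 5/2
  9a + 3b + c = 71/2
  16a + 4b + c = 125/2
Solving the system yields a = 4, b = -1, c = 5/2.
So P(u) = 4u² - u + 5/2.
Then P(1) = 11/2.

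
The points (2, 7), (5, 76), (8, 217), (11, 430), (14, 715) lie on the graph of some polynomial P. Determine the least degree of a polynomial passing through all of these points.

2

Forward differences of the values at u = 2, 5, 8, 11, 14:
  P  : 7  76  217  430  715
  Δ  : 69  141  213  285
  Δ^2: 72  72  72
  Δ^3: 0  0
  Δ^4: 0
The second differences are constant (72) and nonzero, while all higher differences vanish, so the minimal degree is 2.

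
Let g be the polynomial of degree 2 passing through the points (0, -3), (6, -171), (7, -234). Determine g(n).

g(n) = -5n^2 + 2n - 3

Using the Lagrange interpolation formula with nodes 0, 6, 7:
  L_0(n) = (n - 6)(n - 7) / 42
  L_1(n) = n(n - 7) / -6
  L_2(n) = n(n - 6) / 7
Then g(n) = -3·L_0(n) - 171·L_1(n) - 234·L_2(n).
Expanding and collecting terms gives g(n) = -5n^2 + 2n - 3.
Check: g(6) = -171. ✓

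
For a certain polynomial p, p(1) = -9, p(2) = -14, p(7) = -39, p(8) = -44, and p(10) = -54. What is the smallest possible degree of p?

1

Divided differences on the nodes 1, 2, 7, 8, 10:
  order 0: -9  -14  -39  -44  -54
  order 1: -5  -5  -5  -5
  order 2: 0  0  0
  order 3: 0  0
  order 4: 0
The order-1 divided differences are all -5 (nonzero) and every higher order vanishes, so the data lies on a polynomial of degree exactly 1.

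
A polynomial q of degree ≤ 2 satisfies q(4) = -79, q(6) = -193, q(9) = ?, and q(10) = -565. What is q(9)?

The 3 known points determine the degree-2 polynomial uniquely.
Write q(t) = at^2 + bt + c. Substituting each data point gives a linear system:
  16a + 4b + c = -79
  36a + 6b + c = -193
  100a + 10b + c = -565
Solving the system yields a = -6, b = 3, c = 5.
So q(t) = -6t^2 + 3t + 5.
Then q(9) = -454.

-454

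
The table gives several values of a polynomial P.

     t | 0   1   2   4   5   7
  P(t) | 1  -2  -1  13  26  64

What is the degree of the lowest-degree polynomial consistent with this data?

2

Divided differences on the nodes 0, 1, 2, 4, 5, 7:
  order 0: 1  -2  -1  13  26  64
  order 1: -3  1  7  13  19
  order 2: 2  2  2  2
  order 3: 0  0  0
  order 4: 0  0
  order 5: 0
The order-2 divided differences are all 2 (nonzero) and every higher order vanishes, so the data lies on a polynomial of degree exactly 2.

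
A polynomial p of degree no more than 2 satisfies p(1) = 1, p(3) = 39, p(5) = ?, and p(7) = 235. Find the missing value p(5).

117

On equispaced nodes a degree-2 polynomial has vanishing third forward difference, so
  - p(1) + 3·p(3) - 3·p(5) + p(7) = 0.
Substituting the known values and solving for p(5):
  -3·p(5) = -351
  p(5) = 117.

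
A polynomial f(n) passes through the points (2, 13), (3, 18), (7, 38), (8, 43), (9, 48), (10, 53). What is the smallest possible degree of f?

1

Divided differences on the nodes 2, 3, 7, 8, 9, 10:
  order 0: 13  18  38  43  48  53
  order 1: 5  5  5  5  5
  order 2: 0  0  0  0
  order 3: 0  0  0
  order 4: 0  0
  order 5: 0
The order-1 divided differences are all 5 (nonzero) and every higher order vanishes, so the data lies on a polynomial of degree exactly 1.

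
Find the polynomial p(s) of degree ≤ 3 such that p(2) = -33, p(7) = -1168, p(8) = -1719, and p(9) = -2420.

Using the Lagrange interpolation formula with nodes 2, 7, 8, 9:
  L_0(s) = (s - 7)(s - 8)(s - 9) / -210
  L_1(s) = (s - 2)(s - 8)(s - 9) / 10
  L_2(s) = (s - 2)(s - 7)(s - 9) / -6
  L_3(s) = (s - 2)(s - 7)(s - 8) / 14
Then p(s) = -33·L_0(s) - 1168·L_1(s) - 1719·L_2(s) - 2420·L_3(s).
Expanding and collecting terms gives p(s) = -3s^3 - 3s^2 + s + 1.
Check: p(9) = -2420. ✓

p(s) = -3s^3 - 3s^2 + s + 1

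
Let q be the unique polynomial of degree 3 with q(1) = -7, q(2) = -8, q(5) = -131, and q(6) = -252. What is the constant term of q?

-6

Write q(n) = an^3 + bn^2 + cn + d. Substituting each data point gives a linear system:
  a + b + c + d = -7
  8a + 4b + 2c + d = -8
  125a + 25b + 5c + d = -131
  216a + 36b + 6c + d = -252
Solving the system yields a = -2, b = 6, c = -5, d = -6.
So q(n) = -2n³ + 6n² - 5n - 6.
The constant term is -6.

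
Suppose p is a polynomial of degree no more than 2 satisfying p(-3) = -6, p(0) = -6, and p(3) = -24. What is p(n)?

Using the Lagrange interpolation formula with nodes -3, 0, 3:
  L_0(n) = n(n - 3) / 18
  L_1(n) = (n + 3)(n - 3) / -9
  L_2(n) = (n + 3)n / 18
Then p(n) = -6·L_0(n) - 6·L_1(n) - 24·L_2(n).
Expanding and collecting terms gives p(n) = -n^2 - 3n - 6.
Check: p(3) = -24. ✓

p(n) = -n^2 - 3n - 6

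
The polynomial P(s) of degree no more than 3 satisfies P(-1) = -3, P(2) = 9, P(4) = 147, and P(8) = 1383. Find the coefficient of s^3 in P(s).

Write P(s) = as^3 + bs^2 + cs + d. Substituting each data point gives a linear system:
  -a + b - c + d = -3
  8a + 4b + 2c + d = 9
  64a + 16b + 4c + d = 147
  512a + 64b + 8c + d = 1383
Solving the system yields a = 3, b = -2, c = -3, d = -1.
So P(s) = 3s^3 - 2s^2 - 3s - 1.
The leading coefficient is 3.

3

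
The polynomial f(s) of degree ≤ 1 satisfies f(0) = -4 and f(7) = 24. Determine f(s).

Using the Lagrange interpolation formula with nodes 0, 7:
  L_0(s) = (s - 7) / -7
  L_1(s) = s / 7
Then f(s) = -4·L_0(s) + 24·L_1(s).
Expanding and collecting terms gives f(s) = 4s - 4.
Check: f(7) = 24. ✓

f(s) = 4s - 4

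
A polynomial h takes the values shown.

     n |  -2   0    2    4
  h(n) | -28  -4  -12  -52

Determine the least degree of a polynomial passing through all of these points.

2

Forward differences of the values at n = -2, 0, 2, 4:
  h  : -28  -4  -12  -52
  Δ  : 24  -8  -40
  Δ^2: -32  -32
  Δ^3: 0
The second differences are constant (-32) and nonzero, while all higher differences vanish, so the minimal degree is 2.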